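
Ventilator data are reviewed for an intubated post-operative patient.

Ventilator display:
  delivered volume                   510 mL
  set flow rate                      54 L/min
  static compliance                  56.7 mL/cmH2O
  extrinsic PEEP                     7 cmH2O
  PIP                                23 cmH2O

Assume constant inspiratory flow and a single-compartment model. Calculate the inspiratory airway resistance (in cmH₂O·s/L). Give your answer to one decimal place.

7.8

Flow: 54 L/min ÷ 60 = 0.9 L/s.
Equation of motion (constant flow): PIP = Vt/C + R·V̇ + PEEP.
R·V̇ = PIP − Vt/C − PEEP = 23 − 510/56.7 − 7 = 23 − 8.995 − 7 = 7.005 cmH2O.
R = 7.005 / 0.9 = 7.783 cmH2O·s/L.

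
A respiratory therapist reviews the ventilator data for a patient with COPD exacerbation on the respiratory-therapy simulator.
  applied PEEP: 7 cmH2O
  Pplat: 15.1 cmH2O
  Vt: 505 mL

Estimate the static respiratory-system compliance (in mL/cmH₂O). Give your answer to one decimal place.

62.3

Cstat = Vt / (Pplat − PEEP) = 505 / (15.1 − 7) = 505 / 8.1 = 62.346 mL/cmH2O.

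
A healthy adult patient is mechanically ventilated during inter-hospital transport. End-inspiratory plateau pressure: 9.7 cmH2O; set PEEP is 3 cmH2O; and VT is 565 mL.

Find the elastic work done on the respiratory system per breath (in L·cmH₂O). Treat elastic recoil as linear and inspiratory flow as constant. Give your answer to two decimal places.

1.89

Elastic work ≈ ½ × (Pplat − PEEP) × Vt = 0.5 × (9.7 − 3) × 0.565 L = 0.5 × 6.7 × 0.565 = 1.893 L·cmH2O.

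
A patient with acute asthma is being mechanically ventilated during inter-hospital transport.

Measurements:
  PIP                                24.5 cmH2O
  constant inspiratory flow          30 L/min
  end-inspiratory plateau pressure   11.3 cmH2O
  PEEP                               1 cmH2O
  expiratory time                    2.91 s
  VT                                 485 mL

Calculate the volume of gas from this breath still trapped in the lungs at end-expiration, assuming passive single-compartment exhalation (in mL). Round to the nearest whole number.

Flow: 30 L/min ÷ 60 = 0.5 L/s.
R = (PIP − Pplat)/V̇ = (24.5 − 11.3) / 0.5 = 13.2/0.5 = 26.4 cmH2O·s/L.
C = Vt/(Pplat − PEEP) = 485.0 / (11.3 − 1) = 485.0/10.3 = 47.087 mL/cmH2O.
τ = R × C = 26.4 × 0.04709 L/cmH2O = 1.243 s.
Fraction remaining = e^(−Te/τ) = e^(−2.91/1.243) = 0.09622.
Trapped volume = 485.0 × 0.09622 = 46.667 mL.

47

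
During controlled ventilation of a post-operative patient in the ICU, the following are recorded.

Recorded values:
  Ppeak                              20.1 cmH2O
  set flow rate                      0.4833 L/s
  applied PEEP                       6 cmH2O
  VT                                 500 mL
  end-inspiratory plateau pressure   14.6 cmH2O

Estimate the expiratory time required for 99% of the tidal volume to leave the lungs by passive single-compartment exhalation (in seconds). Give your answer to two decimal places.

3.05

R = (PIP − Pplat)/V̇ = (20.1 − 14.6) / 0.4833 = 5.5/0.4833 = 11.38 cmH2O·s/L.
C = Vt/(Pplat − PEEP) = 500.0 / (14.6 − 6) = 500.0/8.6 = 58.14 mL/cmH2O.
τ = R × C = 11.38 × 0.05814 L/cmH2O = 0.6616 s.
t = −τ·ln(1 − 0.99) = −0.6616·ln(0.01) = 3.047 s.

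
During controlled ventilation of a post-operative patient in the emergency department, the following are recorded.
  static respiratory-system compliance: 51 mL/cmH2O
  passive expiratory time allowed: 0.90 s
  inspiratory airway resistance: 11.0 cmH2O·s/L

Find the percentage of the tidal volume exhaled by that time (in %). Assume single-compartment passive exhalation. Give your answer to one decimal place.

τ = R × C = 11.0 × 51 mL/cmH2O = 11.0 × 0.051 L/cmH2O = 0.561 s.
Passive exhalation: V(t)/V₀ = e^(−t/τ) = e^(−0.90/0.561) = 0.201.
Fraction exhaled = 1 − 0.201 = 0.799 → 79.9%.

79.9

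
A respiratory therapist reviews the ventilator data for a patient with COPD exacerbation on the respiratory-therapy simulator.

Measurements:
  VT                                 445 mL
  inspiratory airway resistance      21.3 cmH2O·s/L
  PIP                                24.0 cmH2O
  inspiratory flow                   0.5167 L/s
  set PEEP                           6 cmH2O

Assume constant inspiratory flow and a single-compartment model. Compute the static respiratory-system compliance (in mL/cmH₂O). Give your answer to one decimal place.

Equation of motion (constant flow): PIP = Vt/C + R·V̇ + PEEP.
Vt/C = PIP − R·V̇ − PEEP = 24.0 − 21.3×0.5167 − 6 = 24.0 − 11.006 − 6 = 6.994 cmH2O.
C = Vt / 6.994 = 445 / 6.994 = 63.626 mL/cmH2O.

63.6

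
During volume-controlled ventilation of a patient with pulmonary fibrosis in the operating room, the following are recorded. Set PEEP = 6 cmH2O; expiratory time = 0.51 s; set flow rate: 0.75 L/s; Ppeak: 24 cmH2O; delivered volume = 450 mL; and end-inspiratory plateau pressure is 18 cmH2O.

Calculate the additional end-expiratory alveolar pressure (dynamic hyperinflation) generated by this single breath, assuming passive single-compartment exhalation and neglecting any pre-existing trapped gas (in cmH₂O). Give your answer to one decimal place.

R = (PIP − Pplat)/V̇ = (24 − 18) / 0.75 = 6.0/0.75 = 8.0 cmH2O·s/L.
C = Vt/(Pplat − PEEP) = 450.0 / (18 − 6) = 450.0/12.0 = 37.5 mL/cmH2O.
τ = R × C = 8.0 × 0.0375 L/cmH2O = 0.3 s.
Fraction remaining = e^(−Te/τ) = e^(−0.51/0.3) = 0.1827; trapped volume = 450.0 × 0.1827 = 82.215 mL.
Additional alveolar pressure from trapping ≈ V_trapped / C = 82.215 / 37.5 = 2.192 cmH2O.

2.2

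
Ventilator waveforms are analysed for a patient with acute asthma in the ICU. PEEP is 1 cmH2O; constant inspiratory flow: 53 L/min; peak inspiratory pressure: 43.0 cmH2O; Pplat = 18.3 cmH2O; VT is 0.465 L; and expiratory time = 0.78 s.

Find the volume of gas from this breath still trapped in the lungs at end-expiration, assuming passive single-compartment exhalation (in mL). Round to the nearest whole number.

165

Flow: 53 L/min ÷ 60 = 0.8833 L/s.
R = (PIP − Pplat)/V̇ = (43.0 − 18.3) / 0.8833 = 24.7/0.8833 = 27.963 cmH2O·s/L.
C = Vt/(Pplat − PEEP) = 465.0 / (18.3 − 1) = 465.0/17.3 = 26.879 mL/cmH2O.
τ = R × C = 27.963 × 0.02688 L/cmH2O = 0.7516 s.
Fraction remaining = e^(−Te/τ) = e^(−0.78/0.7516) = 0.3542.
Trapped volume = 465.0 × 0.3542 = 164.7 mL.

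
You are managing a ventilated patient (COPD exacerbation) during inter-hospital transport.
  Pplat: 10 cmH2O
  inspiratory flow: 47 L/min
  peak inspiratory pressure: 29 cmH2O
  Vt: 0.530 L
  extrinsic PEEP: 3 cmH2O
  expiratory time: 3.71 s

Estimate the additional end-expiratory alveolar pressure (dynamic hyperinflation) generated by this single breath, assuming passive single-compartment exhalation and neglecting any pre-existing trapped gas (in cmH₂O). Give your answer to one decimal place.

0.9

Flow: 47 L/min ÷ 60 = 0.7833 L/s.
R = (PIP − Pplat)/V̇ = (29 − 10) / 0.7833 = 19.0/0.7833 = 24.256 cmH2O·s/L.
C = Vt/(Pplat − PEEP) = 530.0 / (10 − 3) = 530.0/7.0 = 75.714 mL/cmH2O.
τ = R × C = 24.256 × 0.07571 L/cmH2O = 1.836 s.
Fraction remaining = e^(−Te/τ) = e^(−3.71/1.836) = 0.1326; trapped volume = 530.0 × 0.1326 = 70.278 mL.
Additional alveolar pressure from trapping ≈ V_trapped / C = 70.278 / 75.714 = 0.9282 cmH2O.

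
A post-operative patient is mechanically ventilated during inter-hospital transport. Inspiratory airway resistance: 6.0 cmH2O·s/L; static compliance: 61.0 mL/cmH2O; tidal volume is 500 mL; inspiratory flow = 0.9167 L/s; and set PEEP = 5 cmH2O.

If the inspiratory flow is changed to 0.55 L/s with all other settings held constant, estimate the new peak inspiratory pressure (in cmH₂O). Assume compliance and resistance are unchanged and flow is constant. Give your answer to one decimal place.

PIP = Vt/C + R·V̇ + PEEP (constant-flow equation of motion).
Only the resistive term changes: ΔPIP = R × ΔV̇ = 6.0 × (0.55 − 0.9167) = 6.0 × -0.3667 = -2.2 cmH2O.
Original PIP = 500/61.0 + 6.0×0.9167 + 5 = 18.697 cmH2O; new PIP = 18.697 + (-2.2) = 16.497 cmH2O.

16.5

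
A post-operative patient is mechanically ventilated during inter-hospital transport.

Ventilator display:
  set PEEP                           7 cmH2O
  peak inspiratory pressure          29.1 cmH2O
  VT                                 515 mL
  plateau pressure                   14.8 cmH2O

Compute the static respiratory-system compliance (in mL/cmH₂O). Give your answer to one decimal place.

66.0

Cstat = Vt / (Pplat − PEEP) = 515 / (14.8 − 7) = 515 / 7.8 = 66.026 mL/cmH2O.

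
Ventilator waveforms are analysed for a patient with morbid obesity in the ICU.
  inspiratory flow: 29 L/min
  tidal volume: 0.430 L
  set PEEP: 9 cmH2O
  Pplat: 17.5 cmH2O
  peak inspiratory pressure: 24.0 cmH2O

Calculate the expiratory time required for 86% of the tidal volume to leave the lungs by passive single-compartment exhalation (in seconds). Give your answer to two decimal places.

1.34

Flow: 29 L/min ÷ 60 = 0.4833 L/s.
R = (PIP − Pplat)/V̇ = (24.0 − 17.5) / 0.4833 = 6.5/0.4833 = 13.449 cmH2O·s/L.
C = Vt/(Pplat − PEEP) = 430.0 / (17.5 − 9) = 430.0/8.5 = 50.588 mL/cmH2O.
τ = R × C = 13.449 × 0.05059 L/cmH2O = 0.6804 s.
t = −τ·ln(1 − 0.86) = −0.6804·ln(0.14) = 1.338 s.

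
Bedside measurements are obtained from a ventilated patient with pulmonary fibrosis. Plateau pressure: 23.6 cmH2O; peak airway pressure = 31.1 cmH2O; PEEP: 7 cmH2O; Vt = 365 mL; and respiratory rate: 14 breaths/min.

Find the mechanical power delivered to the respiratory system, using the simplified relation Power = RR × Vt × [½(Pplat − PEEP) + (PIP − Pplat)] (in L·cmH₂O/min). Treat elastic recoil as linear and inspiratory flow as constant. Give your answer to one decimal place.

Per-breath work = Vt × [½(Pplat−PEEP) + (PIP−Pplat)] = 0.365 × [0.5×16.6 + 7.5] = 0.365 × 15.8 = 5.767 L·cmH2O.
Power = 14 × 5.767 = 80.738 L·cmH2O/min.

80.7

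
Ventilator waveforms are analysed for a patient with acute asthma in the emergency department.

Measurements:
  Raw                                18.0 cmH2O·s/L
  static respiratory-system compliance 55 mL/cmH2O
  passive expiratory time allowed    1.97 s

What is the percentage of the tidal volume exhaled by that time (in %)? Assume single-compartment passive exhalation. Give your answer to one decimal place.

τ = R × C = 18.0 × 55 mL/cmH2O = 18.0 × 0.055 L/cmH2O = 0.99 s.
Passive exhalation: V(t)/V₀ = e^(−t/τ) = e^(−1.97/0.99) = 0.1367.
Fraction exhaled = 1 − 0.1367 = 0.8633 → 86.33%.

86.3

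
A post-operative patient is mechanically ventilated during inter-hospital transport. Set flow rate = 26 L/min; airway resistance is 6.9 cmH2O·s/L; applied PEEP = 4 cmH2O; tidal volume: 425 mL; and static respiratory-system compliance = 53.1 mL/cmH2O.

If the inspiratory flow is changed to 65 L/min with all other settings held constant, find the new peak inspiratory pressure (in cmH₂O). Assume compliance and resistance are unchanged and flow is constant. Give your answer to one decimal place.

19.5

Flow: 26 L/min ÷ 60 = 0.4333 L/s.
New flow: 65 L/min ÷ 60 = 1.0833 L/s.
PIP = Vt/C + R·V̇ + PEEP (constant-flow equation of motion).
Only the resistive term changes: ΔPIP = R × ΔV̇ = 6.9 × (1.0833 − 0.4333) = 6.9 × 0.65 = 4.485 cmH2O.
Original PIP = 425/53.1 + 6.9×0.4333 + 4 = 14.994 cmH2O; new PIP = 14.994 + (4.485) = 19.479 cmH2O.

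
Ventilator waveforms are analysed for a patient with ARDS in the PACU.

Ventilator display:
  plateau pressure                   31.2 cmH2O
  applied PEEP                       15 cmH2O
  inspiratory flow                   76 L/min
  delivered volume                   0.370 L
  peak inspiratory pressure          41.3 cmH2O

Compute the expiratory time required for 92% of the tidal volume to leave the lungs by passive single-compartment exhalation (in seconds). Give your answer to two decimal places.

0.46

Flow: 76 L/min ÷ 60 = 1.2667 L/s.
R = (PIP − Pplat)/V̇ = (41.3 − 31.2) / 1.2667 = 10.1/1.2667 = 7.973 cmH2O·s/L.
C = Vt/(Pplat − PEEP) = 370.0 / (31.2 − 15) = 370.0/16.2 = 22.84 mL/cmH2O.
τ = R × C = 7.973 × 0.02284 L/cmH2O = 0.1821 s.
t = −τ·ln(1 − 0.92) = −0.1821·ln(0.08) = 0.4599 s.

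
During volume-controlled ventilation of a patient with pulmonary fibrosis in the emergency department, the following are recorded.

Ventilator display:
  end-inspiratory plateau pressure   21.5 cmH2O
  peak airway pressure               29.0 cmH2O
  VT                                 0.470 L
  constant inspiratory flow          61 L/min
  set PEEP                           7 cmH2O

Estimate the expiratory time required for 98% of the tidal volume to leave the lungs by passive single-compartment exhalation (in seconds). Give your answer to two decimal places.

0.94

Flow: 61 L/min ÷ 60 = 1.0167 L/s.
R = (PIP − Pplat)/V̇ = (29.0 − 21.5) / 1.0167 = 7.5/1.0167 = 7.377 cmH2O·s/L.
C = Vt/(Pplat − PEEP) = 470.0 / (21.5 − 7) = 470.0/14.5 = 32.414 mL/cmH2O.
τ = R × C = 7.377 × 0.03241 L/cmH2O = 0.2391 s.
t = −τ·ln(1 − 0.98) = −0.2391·ln(0.02) = 0.9354 s.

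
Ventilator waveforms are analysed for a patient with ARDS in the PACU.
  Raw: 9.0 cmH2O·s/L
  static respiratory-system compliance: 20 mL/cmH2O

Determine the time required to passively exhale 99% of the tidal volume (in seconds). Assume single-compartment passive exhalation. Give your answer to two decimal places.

0.83

τ = R × C = 9.0 × 20 mL/cmH2O = 9.0 × 0.020 L/cmH2O = 0.18 s.
Exhaled fraction f = 1 − e^(−t/τ) → t = −τ·ln(1 − f) = −0.18·ln(0.01) = 0.8289 s.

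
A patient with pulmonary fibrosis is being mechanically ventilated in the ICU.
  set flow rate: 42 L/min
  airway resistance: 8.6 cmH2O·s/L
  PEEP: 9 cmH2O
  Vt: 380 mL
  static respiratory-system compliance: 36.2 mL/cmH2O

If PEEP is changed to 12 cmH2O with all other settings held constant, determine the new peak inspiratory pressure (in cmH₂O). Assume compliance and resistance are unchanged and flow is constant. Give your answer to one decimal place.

Flow: 42 L/min ÷ 60 = 0.7 L/s.
PIP = Vt/C + R·V̇ + PEEP (constant-flow equation of motion).
Only the baseline term changes: ΔPIP = ΔPEEP = 12 − 9 = 3.0 cmH2O.
Original PIP = 380/36.2 + 8.6×0.7 + 9 = 25.517 cmH2O; new PIP = 25.517 + (3.0) = 28.517 cmH2O.

28.5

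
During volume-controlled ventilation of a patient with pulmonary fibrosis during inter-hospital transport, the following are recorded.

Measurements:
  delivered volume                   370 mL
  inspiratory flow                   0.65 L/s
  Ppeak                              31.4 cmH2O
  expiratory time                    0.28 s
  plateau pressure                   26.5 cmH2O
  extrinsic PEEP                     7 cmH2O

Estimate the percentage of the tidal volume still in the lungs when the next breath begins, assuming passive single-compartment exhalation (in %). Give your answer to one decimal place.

14.1

R = (PIP − Pplat)/V̇ = (31.4 − 26.5) / 0.65 = 4.9/0.65 = 7.538 cmH2O·s/L.
C = Vt/(Pplat − PEEP) = 370.0 / (26.5 − 7) = 370.0/19.5 = 18.974 mL/cmH2O.
τ = R × C = 7.538 × 0.01897 L/cmH2O = 0.143 s.
Fraction remaining at end-expiration = e^(−Te/τ) = e^(−0.28/0.143) = 0.1411 → 14.11%.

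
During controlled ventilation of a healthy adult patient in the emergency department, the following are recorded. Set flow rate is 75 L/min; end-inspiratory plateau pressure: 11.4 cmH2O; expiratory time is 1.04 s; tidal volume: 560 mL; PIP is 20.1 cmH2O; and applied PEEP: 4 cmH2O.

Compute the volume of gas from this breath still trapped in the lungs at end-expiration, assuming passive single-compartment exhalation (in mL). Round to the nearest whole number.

Flow: 75 L/min ÷ 60 = 1.25 L/s.
R = (PIP − Pplat)/V̇ = (20.1 − 11.4) / 1.25 = 8.7/1.25 = 6.96 cmH2O·s/L.
C = Vt/(Pplat − PEEP) = 560.0 / (11.4 − 4) = 560.0/7.4 = 75.676 mL/cmH2O.
τ = R × C = 6.96 × 0.07568 L/cmH2O = 0.5267 s.
Fraction remaining = e^(−Te/τ) = e^(−1.04/0.5267) = 0.1388.
Trapped volume = 560.0 × 0.1388 = 77.728 mL.

78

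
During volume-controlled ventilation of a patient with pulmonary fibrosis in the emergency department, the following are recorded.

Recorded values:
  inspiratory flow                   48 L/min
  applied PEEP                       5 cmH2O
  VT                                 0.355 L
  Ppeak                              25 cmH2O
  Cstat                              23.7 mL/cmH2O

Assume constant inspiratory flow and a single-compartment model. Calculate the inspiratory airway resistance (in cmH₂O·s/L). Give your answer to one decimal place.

Flow: 48 L/min ÷ 60 = 0.8 L/s.
Equation of motion (constant flow): PIP = Vt/C + R·V̇ + PEEP.
R·V̇ = PIP − Vt/C − PEEP = 25 − 355/23.7 − 5 = 25 − 14.979 − 5 = 5.021 cmH2O.
R = 5.021 / 0.8 = 6.276 cmH2O·s/L.

6.3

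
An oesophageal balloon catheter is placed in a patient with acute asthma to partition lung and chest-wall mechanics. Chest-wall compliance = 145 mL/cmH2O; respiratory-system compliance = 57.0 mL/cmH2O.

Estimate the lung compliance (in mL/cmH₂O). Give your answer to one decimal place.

93.9

1/CL = 1/Crs − 1/Ccw.
1/CL = 1/57.0 − 1/145 = 0.01065.
CL = 93.897 mL/cmH2O.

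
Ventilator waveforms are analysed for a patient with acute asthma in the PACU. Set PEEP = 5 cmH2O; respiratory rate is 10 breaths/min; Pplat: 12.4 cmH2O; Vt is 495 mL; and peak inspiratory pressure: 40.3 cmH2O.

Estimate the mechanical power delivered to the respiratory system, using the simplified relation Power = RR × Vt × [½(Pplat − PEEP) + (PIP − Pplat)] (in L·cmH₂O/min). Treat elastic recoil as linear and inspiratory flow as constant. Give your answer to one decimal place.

156.4

Per-breath work = Vt × [½(Pplat−PEEP) + (PIP−Pplat)] = 0.495 × [0.5×7.4 + 27.9] = 0.495 × 31.6 = 15.642 L·cmH2O.
Power = 10 × 15.642 = 156.42 L·cmH2O/min.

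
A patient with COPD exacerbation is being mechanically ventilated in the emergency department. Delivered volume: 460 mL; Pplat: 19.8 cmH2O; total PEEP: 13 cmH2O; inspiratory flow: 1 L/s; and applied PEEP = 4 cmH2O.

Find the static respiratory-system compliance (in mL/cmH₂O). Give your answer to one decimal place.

End-expiratory occlusion gives total PEEP = 13 cmH2O (intrinsic PEEP = 13 − 4 = 9). Use total PEEP for the elastic gradient.
Cstat = Vt / (Pplat − PEEPtotal) = 460 / (19.8 − 13) = 460 / 6.8 = 67.647 mL/cmH2O.

67.6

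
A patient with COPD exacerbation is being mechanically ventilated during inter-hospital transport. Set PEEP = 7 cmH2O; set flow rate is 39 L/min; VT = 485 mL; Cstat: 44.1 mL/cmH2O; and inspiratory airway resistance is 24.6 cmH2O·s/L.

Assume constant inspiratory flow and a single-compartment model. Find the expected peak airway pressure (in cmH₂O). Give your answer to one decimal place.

Flow: 39 L/min ÷ 60 = 0.65 L/s.
Equation of motion (constant flow): PIP = Vt/C + R·V̇ + PEEP.
PIP = 485/44.1 + 24.6×0.65 + 7 = 10.998 + 15.99 + 7 = 33.988 cmH2O.

34.0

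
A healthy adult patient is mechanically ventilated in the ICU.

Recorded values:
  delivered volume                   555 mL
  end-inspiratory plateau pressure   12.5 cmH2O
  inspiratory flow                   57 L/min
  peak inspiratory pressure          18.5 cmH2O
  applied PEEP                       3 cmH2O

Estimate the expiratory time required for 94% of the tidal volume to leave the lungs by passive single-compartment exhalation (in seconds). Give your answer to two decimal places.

1.04

Flow: 57 L/min ÷ 60 = 0.95 L/s.
R = (PIP − Pplat)/V̇ = (18.5 − 12.5) / 0.95 = 6.0/0.95 = 6.316 cmH2O·s/L.
C = Vt/(Pplat − PEEP) = 555.0 / (12.5 − 3) = 555.0/9.5 = 58.421 mL/cmH2O.
τ = R × C = 6.316 × 0.05842 L/cmH2O = 0.369 s.
t = −τ·ln(1 − 0.94) = −0.369·ln(0.06) = 1.038 s.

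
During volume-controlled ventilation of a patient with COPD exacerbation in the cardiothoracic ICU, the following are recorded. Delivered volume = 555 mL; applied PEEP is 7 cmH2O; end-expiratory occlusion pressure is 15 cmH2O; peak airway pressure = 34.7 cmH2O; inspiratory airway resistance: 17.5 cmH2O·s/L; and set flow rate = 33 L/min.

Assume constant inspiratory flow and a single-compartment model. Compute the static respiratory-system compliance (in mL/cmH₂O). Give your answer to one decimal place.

Flow: 33 L/min ÷ 60 = 0.55 L/s.
Total PEEP = 15 cmH2O (set 7 + intrinsic 8); this is the baseline alveolar pressure.
Equation of motion (constant flow): PIP = Vt/C + R·V̇ + PEEP.
Vt/C = PIP − R·V̇ − PEEP = 34.7 − 17.5×0.55 − 15 = 34.7 − 9.625 − 15 = 10.075 cmH2O.
C = Vt / 10.075 = 555 / 10.075 = 55.087 mL/cmH2O.

55.1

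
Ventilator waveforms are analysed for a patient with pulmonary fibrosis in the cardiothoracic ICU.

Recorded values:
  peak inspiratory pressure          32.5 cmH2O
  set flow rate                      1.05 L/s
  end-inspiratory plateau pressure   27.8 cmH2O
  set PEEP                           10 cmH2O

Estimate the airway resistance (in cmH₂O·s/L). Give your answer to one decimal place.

Raw = (PIP − Pplat) / flow = (32.5 − 27.8) / 1.05 = 4.7 / 1.05 = 4.476 cmH2O·s/L.

4.5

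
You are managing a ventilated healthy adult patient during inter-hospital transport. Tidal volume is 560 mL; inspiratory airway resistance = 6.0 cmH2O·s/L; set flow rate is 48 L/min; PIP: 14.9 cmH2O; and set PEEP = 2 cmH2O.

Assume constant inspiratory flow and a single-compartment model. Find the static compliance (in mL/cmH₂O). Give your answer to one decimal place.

Flow: 48 L/min ÷ 60 = 0.8 L/s.
Equation of motion (constant flow): PIP = Vt/C + R·V̇ + PEEP.
Vt/C = PIP − R·V̇ − PEEP = 14.9 − 6.0×0.8 − 2 = 14.9 − 4.8 − 2 = 8.1 cmH2O.
C = Vt / 8.1 = 560 / 8.1 = 69.136 mL/cmH2O.

69.1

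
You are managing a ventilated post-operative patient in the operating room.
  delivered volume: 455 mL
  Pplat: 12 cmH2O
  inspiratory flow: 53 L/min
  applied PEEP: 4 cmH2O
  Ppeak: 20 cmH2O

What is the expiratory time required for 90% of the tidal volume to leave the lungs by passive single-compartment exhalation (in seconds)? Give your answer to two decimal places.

1.19

Flow: 53 L/min ÷ 60 = 0.8833 L/s.
R = (PIP − Pplat)/V̇ = (20 − 12) / 0.8833 = 8.0/0.8833 = 9.057 cmH2O·s/L.
C = Vt/(Pplat − PEEP) = 455.0 / (12 − 4) = 455.0/8.0 = 56.875 mL/cmH2O.
τ = R × C = 9.057 × 0.05688 L/cmH2O = 0.5152 s.
t = −τ·ln(1 − 0.90) = −0.5152·ln(0.1) = 1.186 s.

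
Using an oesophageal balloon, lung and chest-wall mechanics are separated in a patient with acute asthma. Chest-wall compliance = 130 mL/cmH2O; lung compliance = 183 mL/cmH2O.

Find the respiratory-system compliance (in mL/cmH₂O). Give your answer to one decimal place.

76.0

Lung and chest wall are elastances in series: 1/Crs = 1/CL + 1/Ccw.
1/Crs = 1/183 + 1/130 = 0.01316.
Crs = 75.988 mL/cmH2O.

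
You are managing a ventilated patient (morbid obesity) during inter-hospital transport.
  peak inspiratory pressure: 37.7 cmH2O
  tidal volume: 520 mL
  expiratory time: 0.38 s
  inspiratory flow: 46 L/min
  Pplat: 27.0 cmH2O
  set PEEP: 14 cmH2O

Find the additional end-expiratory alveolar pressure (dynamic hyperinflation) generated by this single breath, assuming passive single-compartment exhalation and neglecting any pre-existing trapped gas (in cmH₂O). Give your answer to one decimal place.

6.6

Flow: 46 L/min ÷ 60 = 0.7667 L/s.
R = (PIP − Pplat)/V̇ = (37.7 − 27.0) / 0.7667 = 10.7/0.7667 = 13.956 cmH2O·s/L.
C = Vt/(Pplat − PEEP) = 520.0 / (27.0 − 14) = 520.0/13.0 = 40.0 mL/cmH2O.
τ = R × C = 13.956 × 0.04 L/cmH2O = 0.5582 s.
Fraction remaining = e^(−Te/τ) = e^(−0.38/0.5582) = 0.5062; trapped volume = 520.0 × 0.5062 = 263.22 mL.
Additional alveolar pressure from trapping ≈ V_trapped / C = 263.22 / 40.0 = 6.581 cmH2O.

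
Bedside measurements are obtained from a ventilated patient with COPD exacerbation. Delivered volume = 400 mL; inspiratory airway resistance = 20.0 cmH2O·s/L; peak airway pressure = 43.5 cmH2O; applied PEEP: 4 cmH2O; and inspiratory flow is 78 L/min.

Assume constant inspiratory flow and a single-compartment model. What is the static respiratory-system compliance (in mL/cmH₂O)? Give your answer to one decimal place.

Flow: 78 L/min ÷ 60 = 1.3 L/s.
Equation of motion (constant flow): PIP = Vt/C + R·V̇ + PEEP.
Vt/C = PIP − R·V̇ − PEEP = 43.5 − 20.0×1.3 − 4 = 43.5 − 26.0 − 4 = 13.5 cmH2O.
C = Vt / 13.5 = 400 / 13.5 = 29.63 mL/cmH2O.

29.6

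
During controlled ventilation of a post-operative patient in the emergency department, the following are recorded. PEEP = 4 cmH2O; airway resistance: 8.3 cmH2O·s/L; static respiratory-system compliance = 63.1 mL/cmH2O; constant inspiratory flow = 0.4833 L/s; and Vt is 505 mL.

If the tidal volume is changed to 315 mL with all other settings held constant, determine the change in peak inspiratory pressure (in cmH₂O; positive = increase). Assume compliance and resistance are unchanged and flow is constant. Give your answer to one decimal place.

PIP = Vt/C + R·V̇ + PEEP (constant-flow equation of motion).
Only the elastic term changes: ΔPIP = ΔVt / C = (315 − 505) / 63.1 = -3.011 cmH2O.

-3.0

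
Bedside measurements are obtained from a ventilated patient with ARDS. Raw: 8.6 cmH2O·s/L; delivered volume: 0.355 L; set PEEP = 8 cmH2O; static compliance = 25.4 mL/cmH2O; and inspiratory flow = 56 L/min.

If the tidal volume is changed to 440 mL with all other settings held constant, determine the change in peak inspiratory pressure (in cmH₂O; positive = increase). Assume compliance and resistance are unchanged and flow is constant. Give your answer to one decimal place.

PIP = Vt/C + R·V̇ + PEEP (constant-flow equation of motion).
Only the elastic term changes: ΔPIP = ΔVt / C = (440 − 355) / 25.4 = 3.346 cmH2O.

3.3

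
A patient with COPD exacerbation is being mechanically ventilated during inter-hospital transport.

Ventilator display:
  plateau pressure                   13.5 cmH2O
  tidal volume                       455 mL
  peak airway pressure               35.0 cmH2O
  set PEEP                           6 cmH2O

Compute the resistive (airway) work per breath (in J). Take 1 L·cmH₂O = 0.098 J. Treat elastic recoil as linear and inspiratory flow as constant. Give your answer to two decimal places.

With constant inspiratory flow the resistive pressure is constant at PIP − Pplat = 35.0 − 13.5 = 21.5 cmH2O, so resistive work = 21.5 × 0.455 = 9.783 L·cmH2O.
× 0.098 J/(L·cmH2O) → 0.9587 J.

0.96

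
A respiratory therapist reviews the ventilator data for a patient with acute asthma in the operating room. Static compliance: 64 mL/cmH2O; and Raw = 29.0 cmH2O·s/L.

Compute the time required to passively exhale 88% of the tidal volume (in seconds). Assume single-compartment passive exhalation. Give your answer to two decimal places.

3.94

τ = R × C = 29.0 × 64 mL/cmH2O = 29.0 × 0.064 L/cmH2O = 1.856 s.
Exhaled fraction f = 1 − e^(−t/τ) → t = −τ·ln(1 − f) = −1.856·ln(0.12) = 3.935 s.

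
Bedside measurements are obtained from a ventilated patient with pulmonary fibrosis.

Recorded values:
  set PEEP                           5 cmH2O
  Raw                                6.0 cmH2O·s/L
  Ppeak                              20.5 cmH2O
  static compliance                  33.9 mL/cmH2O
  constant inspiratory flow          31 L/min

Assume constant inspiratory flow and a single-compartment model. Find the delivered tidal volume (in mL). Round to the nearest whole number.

420

Flow: 31 L/min ÷ 60 = 0.5167 L/s.
Equation of motion (constant flow): PIP = Vt/C + R·V̇ + PEEP.
Vt/C = PIP − R·V̇ − PEEP = 20.5 − 3.1 − 5 = 12.4 cmH2O.
Vt = C × 12.4 = 33.9 × 12.4 = 420.36 mL.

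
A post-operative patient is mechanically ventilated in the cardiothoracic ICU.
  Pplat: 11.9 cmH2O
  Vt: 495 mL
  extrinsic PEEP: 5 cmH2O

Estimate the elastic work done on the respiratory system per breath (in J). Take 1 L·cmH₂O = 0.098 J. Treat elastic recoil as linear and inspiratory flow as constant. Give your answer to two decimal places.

0.17

Elastic work ≈ ½ × (Pplat − PEEP) × Vt = 0.5 × (11.9 − 5) × 0.495 L = 0.5 × 6.9 × 0.495 = 1.708 L·cmH2O.
× 0.098 J/(L·cmH2O) → 0.1674 J.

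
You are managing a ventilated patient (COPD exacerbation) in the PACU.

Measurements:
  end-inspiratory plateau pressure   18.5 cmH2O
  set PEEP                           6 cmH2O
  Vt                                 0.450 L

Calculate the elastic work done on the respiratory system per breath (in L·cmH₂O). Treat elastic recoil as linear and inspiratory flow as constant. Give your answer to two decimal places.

Elastic work ≈ ½ × (Pplat − PEEP) × Vt = 0.5 × (18.5 − 6) × 0.450 L = 0.5 × 12.5 × 0.450 = 2.813 L·cmH2O.

2.81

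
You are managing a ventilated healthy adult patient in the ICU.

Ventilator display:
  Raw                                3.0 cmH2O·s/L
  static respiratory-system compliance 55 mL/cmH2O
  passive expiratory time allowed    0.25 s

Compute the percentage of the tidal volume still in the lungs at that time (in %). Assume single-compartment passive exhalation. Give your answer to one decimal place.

22.0

τ = R × C = 3.0 × 55 mL/cmH2O = 3.0 × 0.055 L/cmH2O = 0.165 s.
Passive exhalation: V(t)/V₀ = e^(−t/τ) = e^(−0.25/0.165) = 0.2198.
Fraction remaining = 0.2198 → 21.98%.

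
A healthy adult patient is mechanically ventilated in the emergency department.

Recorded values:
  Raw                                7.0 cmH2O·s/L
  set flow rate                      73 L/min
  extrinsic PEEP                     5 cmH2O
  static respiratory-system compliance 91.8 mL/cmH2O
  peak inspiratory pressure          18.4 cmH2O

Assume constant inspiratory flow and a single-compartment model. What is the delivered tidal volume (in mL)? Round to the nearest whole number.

448

Flow: 73 L/min ÷ 60 = 1.2167 L/s.
Equation of motion (constant flow): PIP = Vt/C + R·V̇ + PEEP.
Vt/C = PIP − R·V̇ − PEEP = 18.4 − 8.517 − 5 = 4.883 cmH2O.
Vt = C × 4.883 = 91.8 × 4.883 = 448.26 mL.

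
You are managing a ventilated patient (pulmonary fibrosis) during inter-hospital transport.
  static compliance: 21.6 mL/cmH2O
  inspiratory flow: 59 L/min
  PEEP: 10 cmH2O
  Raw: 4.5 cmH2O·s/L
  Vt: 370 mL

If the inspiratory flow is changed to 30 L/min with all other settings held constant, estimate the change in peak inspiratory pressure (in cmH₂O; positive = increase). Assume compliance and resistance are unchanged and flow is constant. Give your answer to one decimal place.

-2.2

Flow: 59 L/min ÷ 60 = 0.9833 L/s.
New flow: 30 L/min ÷ 60 = 0.5 L/s.
PIP = Vt/C + R·V̇ + PEEP (constant-flow equation of motion).
Only the resistive term changes: ΔPIP = R × ΔV̇ = 4.5 × (0.5 − 0.9833) = 4.5 × -0.4833 = -2.175 cmH2O.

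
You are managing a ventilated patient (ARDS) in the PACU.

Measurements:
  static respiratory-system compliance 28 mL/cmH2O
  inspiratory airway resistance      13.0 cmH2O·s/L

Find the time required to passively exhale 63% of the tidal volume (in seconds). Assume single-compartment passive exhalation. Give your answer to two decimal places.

τ = R × C = 13.0 × 28 mL/cmH2O = 13.0 × 0.028 L/cmH2O = 0.364 s.
Exhaled fraction f = 1 − e^(−t/τ) → t = −τ·ln(1 − f) = −0.364·ln(0.37) = 0.3619 s.

0.36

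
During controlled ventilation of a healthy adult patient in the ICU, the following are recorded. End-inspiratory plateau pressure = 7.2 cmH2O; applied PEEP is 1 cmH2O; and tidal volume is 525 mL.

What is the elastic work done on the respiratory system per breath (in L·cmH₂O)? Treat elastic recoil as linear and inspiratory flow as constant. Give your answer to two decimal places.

1.63

Elastic work ≈ ½ × (Pplat − PEEP) × Vt = 0.5 × (7.2 − 1) × 0.525 L = 0.5 × 6.2 × 0.525 = 1.628 L·cmH2O.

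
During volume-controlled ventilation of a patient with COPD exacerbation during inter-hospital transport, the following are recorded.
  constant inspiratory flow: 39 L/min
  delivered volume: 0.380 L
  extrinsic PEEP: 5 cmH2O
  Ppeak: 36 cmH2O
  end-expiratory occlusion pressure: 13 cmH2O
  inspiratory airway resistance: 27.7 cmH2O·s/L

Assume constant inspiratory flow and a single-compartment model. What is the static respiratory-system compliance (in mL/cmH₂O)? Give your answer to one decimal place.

76.1

Flow: 39 L/min ÷ 60 = 0.65 L/s.
Total PEEP = 13 cmH2O (set 5 + intrinsic 8); this is the baseline alveolar pressure.
Equation of motion (constant flow): PIP = Vt/C + R·V̇ + PEEP.
Vt/C = PIP − R·V̇ − PEEP = 36 − 27.7×0.65 − 13 = 36 − 18.005 − 13 = 4.995 cmH2O.
C = Vt / 4.995 = 380 / 4.995 = 76.076 mL/cmH2O.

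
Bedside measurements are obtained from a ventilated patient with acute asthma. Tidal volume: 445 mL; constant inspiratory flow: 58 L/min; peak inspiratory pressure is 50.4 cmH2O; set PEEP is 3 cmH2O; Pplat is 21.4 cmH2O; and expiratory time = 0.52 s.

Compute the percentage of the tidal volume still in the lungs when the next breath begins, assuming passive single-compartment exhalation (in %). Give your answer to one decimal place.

48.8

Flow: 58 L/min ÷ 60 = 0.9667 L/s.
R = (PIP − Pplat)/V̇ = (50.4 − 21.4) / 0.9667 = 29.0/0.9667 = 29.999 cmH2O·s/L.
C = Vt/(Pplat − PEEP) = 445.0 / (21.4 − 3) = 445.0/18.4 = 24.185 mL/cmH2O.
τ = R × C = 29.999 × 0.02419 L/cmH2O = 0.7257 s.
Fraction remaining at end-expiration = e^(−Te/τ) = e^(−0.52/0.7257) = 0.4884 → 48.84%.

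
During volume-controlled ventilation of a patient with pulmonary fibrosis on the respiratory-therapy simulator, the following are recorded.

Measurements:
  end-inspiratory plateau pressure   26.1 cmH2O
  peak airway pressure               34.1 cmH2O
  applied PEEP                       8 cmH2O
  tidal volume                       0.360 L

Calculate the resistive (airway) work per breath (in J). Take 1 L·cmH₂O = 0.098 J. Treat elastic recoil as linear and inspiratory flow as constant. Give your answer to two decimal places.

0.28

With constant inspiratory flow the resistive pressure is constant at PIP − Pplat = 34.1 − 26.1 = 8.0 cmH2O, so resistive work = 8.0 × 0.360 = 2.88 L·cmH2O.
× 0.098 J/(L·cmH2O) → 0.2822 J.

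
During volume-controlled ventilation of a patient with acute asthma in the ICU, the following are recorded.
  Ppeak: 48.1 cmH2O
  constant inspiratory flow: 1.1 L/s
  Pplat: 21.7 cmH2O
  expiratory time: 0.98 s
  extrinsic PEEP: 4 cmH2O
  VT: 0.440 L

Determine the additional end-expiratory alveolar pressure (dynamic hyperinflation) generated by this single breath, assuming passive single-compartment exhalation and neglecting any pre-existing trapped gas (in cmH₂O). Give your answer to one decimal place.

R = (PIP − Pplat)/V̇ = (48.1 − 21.7) / 1.1 = 26.4/1.1 = 24.0 cmH2O·s/L.
C = Vt/(Pplat − PEEP) = 440.0 / (21.7 − 4) = 440.0/17.7 = 24.859 mL/cmH2O.
τ = R × C = 24.0 × 0.02486 L/cmH2O = 0.5966 s.
Fraction remaining = e^(−Te/τ) = e^(−0.98/0.5966) = 0.1935; trapped volume = 440.0 × 0.1935 = 85.14 mL.
Additional alveolar pressure from trapping ≈ V_trapped / C = 85.14 / 24.859 = 3.425 cmH2O.

3.4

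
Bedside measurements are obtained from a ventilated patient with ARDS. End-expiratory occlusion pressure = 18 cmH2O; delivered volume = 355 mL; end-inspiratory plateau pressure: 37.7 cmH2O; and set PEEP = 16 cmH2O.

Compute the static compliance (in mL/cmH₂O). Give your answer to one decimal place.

18.0

End-expiratory occlusion gives total PEEP = 18 cmH2O (intrinsic PEEP = 18 − 16 = 2). Use total PEEP for the elastic gradient.
Cstat = Vt / (Pplat − PEEPtotal) = 355 / (37.7 − 18) = 355 / 19.7 = 18.02 mL/cmH2O.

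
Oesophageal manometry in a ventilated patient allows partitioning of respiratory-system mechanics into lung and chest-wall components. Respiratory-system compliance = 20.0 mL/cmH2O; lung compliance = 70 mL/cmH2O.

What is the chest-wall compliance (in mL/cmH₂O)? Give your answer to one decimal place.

28.0

1/Ccw = 1/Crs − 1/CL.
1/Ccw = 1/20.0 − 1/70 = 0.03571.
Ccw = 28.003 mL/cmH2O.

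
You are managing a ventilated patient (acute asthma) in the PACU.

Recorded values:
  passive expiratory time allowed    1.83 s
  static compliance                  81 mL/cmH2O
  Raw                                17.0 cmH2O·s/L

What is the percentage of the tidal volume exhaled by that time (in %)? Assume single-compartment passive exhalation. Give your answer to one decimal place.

τ = R × C = 17.0 × 81 mL/cmH2O = 17.0 × 0.081 L/cmH2O = 1.377 s.
Passive exhalation: V(t)/V₀ = e^(−t/τ) = e^(−1.83/1.377) = 0.2647.
Fraction exhaled = 1 − 0.2647 = 0.7353 → 73.53%.

73.5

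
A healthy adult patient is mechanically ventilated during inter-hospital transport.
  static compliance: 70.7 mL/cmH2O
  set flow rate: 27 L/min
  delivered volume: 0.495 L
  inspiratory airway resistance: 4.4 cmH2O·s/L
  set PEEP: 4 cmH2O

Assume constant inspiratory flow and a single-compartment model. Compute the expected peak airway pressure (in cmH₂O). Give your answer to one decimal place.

Flow: 27 L/min ÷ 60 = 0.45 L/s.
Equation of motion (constant flow): PIP = Vt/C + R·V̇ + PEEP.
PIP = 495/70.7 + 4.4×0.45 + 4 = 7.001 + 1.98 + 4 = 12.981 cmH2O.

13.0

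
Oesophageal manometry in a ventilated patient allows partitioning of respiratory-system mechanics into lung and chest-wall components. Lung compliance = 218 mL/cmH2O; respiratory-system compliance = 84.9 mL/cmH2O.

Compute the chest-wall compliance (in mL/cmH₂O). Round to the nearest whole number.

1/Ccw = 1/Crs − 1/CL.
1/Ccw = 1/84.9 − 1/218 = 0.007191.
Ccw = 139.06 mL/cmH2O.

139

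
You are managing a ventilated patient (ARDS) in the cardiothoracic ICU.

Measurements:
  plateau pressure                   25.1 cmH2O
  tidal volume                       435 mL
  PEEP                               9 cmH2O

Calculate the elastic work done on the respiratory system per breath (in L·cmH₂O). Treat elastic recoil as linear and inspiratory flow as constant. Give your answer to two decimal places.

Elastic work ≈ ½ × (Pplat − PEEP) × Vt = 0.5 × (25.1 − 9) × 0.435 L = 0.5 × 16.1 × 0.435 = 3.502 L·cmH2O.

3.50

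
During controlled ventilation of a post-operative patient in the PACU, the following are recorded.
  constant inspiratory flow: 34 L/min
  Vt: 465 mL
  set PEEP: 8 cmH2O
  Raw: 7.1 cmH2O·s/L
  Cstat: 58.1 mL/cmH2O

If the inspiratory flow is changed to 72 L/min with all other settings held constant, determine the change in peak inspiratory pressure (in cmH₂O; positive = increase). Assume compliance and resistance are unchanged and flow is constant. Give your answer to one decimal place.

Flow: 34 L/min ÷ 60 = 0.5667 L/s.
New flow: 72 L/min ÷ 60 = 1.2 L/s.
PIP = Vt/C + R·V̇ + PEEP (constant-flow equation of motion).
Only the resistive term changes: ΔPIP = R × ΔV̇ = 7.1 × (1.2 − 0.5667) = 7.1 × 0.6333 = 4.496 cmH2O.

4.5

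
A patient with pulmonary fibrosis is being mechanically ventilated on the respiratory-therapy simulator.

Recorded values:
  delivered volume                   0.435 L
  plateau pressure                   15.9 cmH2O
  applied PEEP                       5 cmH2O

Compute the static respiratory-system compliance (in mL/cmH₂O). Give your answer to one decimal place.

39.9

Cstat = Vt / (Pplat − PEEP) = 435 / (15.9 − 5) = 435 / 10.9 = 39.908 mL/cmH2O.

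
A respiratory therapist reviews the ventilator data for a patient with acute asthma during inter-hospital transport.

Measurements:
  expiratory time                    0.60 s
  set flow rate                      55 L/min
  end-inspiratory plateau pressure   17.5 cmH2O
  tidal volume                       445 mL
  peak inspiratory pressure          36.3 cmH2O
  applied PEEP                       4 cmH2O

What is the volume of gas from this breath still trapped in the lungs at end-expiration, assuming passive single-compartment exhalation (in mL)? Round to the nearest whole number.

183

Flow: 55 L/min ÷ 60 = 0.9167 L/s.
R = (PIP − Pplat)/V̇ = (36.3 − 17.5) / 0.9167 = 18.8/0.9167 = 20.508 cmH2O·s/L.
C = Vt/(Pplat − PEEP) = 445.0 / (17.5 − 4) = 445.0/13.5 = 32.963 mL/cmH2O.
τ = R × C = 20.508 × 0.03296 L/cmH2O = 0.6759 s.
Fraction remaining = e^(−Te/τ) = e^(−0.60/0.6759) = 0.4116.
Trapped volume = 445.0 × 0.4116 = 183.16 mL.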